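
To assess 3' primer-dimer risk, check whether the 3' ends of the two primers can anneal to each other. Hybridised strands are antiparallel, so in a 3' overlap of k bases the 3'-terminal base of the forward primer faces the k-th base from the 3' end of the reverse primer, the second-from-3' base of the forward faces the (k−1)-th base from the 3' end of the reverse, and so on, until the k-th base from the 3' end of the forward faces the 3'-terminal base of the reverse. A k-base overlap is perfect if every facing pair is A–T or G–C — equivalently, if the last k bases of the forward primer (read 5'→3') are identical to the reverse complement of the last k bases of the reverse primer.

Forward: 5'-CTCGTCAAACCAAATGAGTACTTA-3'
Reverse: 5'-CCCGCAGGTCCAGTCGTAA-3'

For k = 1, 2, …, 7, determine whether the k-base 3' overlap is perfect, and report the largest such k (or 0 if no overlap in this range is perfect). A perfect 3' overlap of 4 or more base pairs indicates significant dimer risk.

Last 7 bases (5'→3') — forward …GTACTTA, reverse …GTCGTAA.
Reverse complement of the reverse primer's last 7 bases: TTACGAC; its first k bases are the reverse complement of the reverse primer's last k bases, so a perfect k-base overlap needs the forward primer's last k bases to equal them.
Comparing (forward last k vs required): k=1: A vs T ✗; k=2: TA vs TT ✗; k=3: TTA vs TTA ✓; k=4: CTTA vs TTAC ✗; k=5: ACTTA vs TTACG ✗; k=6: TACTTA vs TTACGA ✗; k=7: GTACTTA vs TTACGAC ✗.
Only k = 3 is perfect, so the longest perfect 3' overlap is 3.

Longest perfect overlap: 3 complementary base pairs; below the dimer-risk threshold (threshold 4).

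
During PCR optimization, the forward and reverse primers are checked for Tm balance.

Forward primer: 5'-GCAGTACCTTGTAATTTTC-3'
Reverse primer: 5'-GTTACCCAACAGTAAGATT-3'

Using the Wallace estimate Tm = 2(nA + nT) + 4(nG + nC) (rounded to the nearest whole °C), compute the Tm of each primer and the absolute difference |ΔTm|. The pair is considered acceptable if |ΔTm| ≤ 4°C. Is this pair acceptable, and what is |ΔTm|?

Forward: A=4 T=8 G=3 C=4 → Tm = 2·12 + 4·7 = 52°C.
Reverse: A=7 T=5 G=3 C=4 → Tm = 2·12 + 4·7 = 52°C.
|ΔTm| = |52 − 52| = 0°C, ≤ 4°C.

|ΔTm| = 0°C; the pair is acceptable.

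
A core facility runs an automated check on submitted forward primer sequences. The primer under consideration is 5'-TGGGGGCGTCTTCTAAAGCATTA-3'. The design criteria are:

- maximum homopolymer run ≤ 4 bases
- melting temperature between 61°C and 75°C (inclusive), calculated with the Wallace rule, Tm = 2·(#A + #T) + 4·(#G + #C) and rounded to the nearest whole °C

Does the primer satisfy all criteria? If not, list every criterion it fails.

Fails: homopolymer run.

Base counts: A=5, T=7, G=7, C=4 (length 23).
homopolymer run: longest run = 5, exceeds 4 ✗
Tm: Tm = 2·12 + 4·11 = 68°C ✓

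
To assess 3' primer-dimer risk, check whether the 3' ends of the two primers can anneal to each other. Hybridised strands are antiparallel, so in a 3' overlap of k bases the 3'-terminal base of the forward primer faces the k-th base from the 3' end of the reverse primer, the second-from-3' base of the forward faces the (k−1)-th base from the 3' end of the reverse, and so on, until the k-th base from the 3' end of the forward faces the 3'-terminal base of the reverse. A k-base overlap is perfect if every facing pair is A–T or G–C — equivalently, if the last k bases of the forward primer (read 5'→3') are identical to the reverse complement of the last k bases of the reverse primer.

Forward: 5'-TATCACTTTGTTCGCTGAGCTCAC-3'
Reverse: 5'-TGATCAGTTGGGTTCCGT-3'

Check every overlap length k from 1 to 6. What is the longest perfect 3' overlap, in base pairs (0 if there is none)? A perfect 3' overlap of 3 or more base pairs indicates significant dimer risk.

Longest perfect overlap: 2 complementary base pairs; below the dimer-risk threshold (threshold 3).

Last 6 bases (5'→3') — forward …GCTCAC, reverse …TTCCGT.
Reverse complement of the reverse primer's last 6 bases: ACGGAA; its first k bases are the reverse complement of the reverse primer's last k bases, so a perfect k-base overlap needs the forward primer's last k bases to equal them.
Comparing (forward last k vs required): k=1: C vs A ✗; k=2: AC vs AC ✓; k=3: CAC vs ACG ✗; k=4: TCAC vs ACGG ✗; k=5: CTCAC vs ACGGA ✗; k=6: GCTCAC vs ACGGAA ✗.
Only k = 2 is perfect, so the longest perfect 3' overlap is 2.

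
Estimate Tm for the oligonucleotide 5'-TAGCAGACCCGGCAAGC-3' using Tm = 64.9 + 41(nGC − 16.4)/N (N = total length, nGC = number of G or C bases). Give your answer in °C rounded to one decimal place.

51.9°C

Base counts: A=5, T=1, G=5, C=6; G+C = 11, N = 17.
Tm = 64.9 + 41·(11 − 16.4)/17 = 64.9 + -221.40/17 = 51.9°C.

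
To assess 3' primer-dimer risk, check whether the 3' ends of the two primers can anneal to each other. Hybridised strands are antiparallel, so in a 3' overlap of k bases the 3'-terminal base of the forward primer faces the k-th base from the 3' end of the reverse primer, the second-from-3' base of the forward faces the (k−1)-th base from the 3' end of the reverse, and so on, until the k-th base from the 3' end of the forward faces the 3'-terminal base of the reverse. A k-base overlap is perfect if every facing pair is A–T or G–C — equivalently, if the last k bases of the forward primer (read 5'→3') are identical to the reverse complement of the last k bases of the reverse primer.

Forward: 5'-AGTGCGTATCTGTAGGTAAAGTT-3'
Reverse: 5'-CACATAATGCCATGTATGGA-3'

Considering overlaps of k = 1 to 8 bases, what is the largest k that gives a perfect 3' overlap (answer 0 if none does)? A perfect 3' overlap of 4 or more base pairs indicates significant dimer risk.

Last 8 bases (5'→3') — forward …GTAAAGTT, reverse …TGTATGGA.
Reverse complement of the reverse primer's last 8 bases: TCCATACA; its first k bases are the reverse complement of the reverse primer's last k bases, so a perfect k-base overlap needs the forward primer's last k bases to equal them.
Comparing (forward last k vs required): k=1: T vs T ✓; k=2: TT vs TC ✗; k=3: GTT vs TCC ✗; k=4: AGTT vs TCCA ✗; k=5: AAGTT vs TCCAT ✗; k=6: AAAGTT vs TCCATA ✗; k=7: TAAAGTT vs TCCATAC ✗; k=8: GTAAAGTT vs TCCATACA ✗.
Only k = 1 is perfect, so the longest perfect 3' overlap is 1.

Longest perfect overlap: 1 complementary base pair; below the dimer-risk threshold (threshold 4).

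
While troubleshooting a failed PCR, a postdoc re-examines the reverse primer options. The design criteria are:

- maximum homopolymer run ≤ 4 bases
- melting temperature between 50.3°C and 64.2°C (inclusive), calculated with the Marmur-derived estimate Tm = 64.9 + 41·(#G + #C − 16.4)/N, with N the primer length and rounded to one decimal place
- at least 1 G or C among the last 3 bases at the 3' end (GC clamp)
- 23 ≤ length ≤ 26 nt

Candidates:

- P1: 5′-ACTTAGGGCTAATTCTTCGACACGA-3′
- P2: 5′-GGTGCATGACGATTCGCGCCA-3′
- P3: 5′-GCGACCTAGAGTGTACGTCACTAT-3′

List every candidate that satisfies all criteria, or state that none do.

P1 (25 nt, A=7 T=7 G=5 C=6): longest run = 3 ✓; Tm = 64.9 + 41·(11 − 16.4)/25 = 56.0°C ✓; 3' end CGA has 2 G/C ✓; length 25 ✓ — passes.
P2 (21 nt, A=4 T=4 G=7 C=6): longest run = 2 ✓; Tm = 64.9 + 41·(13 − 16.4)/21 = 58.3°C ✓; 3' end CCA has 2 G/C ✓; length 21, outside 23–26 ✗ — fails.
P3 (24 nt, A=6 T=6 G=6 C=6): longest run = 2 ✓; Tm = 64.9 + 41·(12 − 16.4)/24 = 57.4°C ✓; 3' end TAT has 0 G/C, need ≥1 ✗; length 24 ✓ — fails.

P1 only.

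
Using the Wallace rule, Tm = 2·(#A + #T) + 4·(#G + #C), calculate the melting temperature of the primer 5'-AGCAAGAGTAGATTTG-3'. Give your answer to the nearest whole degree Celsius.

44°C

Base counts: A=6, T=4, G=5, C=1 (length 16).
Tm = 2·(6+4) + 4·(5+1) = 2·10 + 4·6 = 20 + 24 = 44°C.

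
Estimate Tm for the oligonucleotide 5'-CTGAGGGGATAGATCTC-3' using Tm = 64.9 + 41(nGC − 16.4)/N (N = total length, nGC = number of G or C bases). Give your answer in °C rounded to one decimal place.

Base counts: A=4, T=4, G=6, C=3; G+C = 9, N = 17.
Tm = 64.9 + 41·(9 − 16.4)/17 = 64.9 + -303.40/17 = 47.1°C.

47.1°C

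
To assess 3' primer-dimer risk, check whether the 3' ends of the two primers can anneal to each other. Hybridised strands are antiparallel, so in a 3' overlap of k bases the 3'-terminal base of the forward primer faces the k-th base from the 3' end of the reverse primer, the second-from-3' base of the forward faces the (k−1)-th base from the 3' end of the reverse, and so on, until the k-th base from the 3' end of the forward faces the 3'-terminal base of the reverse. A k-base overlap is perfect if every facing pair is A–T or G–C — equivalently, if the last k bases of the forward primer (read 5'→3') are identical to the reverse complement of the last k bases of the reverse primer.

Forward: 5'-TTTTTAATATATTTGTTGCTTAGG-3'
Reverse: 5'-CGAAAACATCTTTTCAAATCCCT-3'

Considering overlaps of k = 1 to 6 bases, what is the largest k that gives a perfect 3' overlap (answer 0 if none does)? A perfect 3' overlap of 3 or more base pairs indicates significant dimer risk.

Last 6 bases (5'→3') — forward …CTTAGG, reverse …ATCCCT.
Reverse complement of the reverse primer's last 6 bases: AGGGAT; its first k bases are the reverse complement of the reverse primer's last k bases, so a perfect k-base overlap needs the forward primer's last k bases to equal them.
Comparing (forward last k vs required): k=1: G vs A ✗; k=2: GG vs AG ✗; k=3: AGG vs AGG ✓; k=4: TAGG vs AGGG ✗; k=5: TTAGG vs AGGGA ✗; k=6: CTTAGG vs AGGGAT ✗.
Only k = 3 is perfect, so the longest perfect 3' overlap is 3.

Longest perfect overlap: 3 complementary base pairs; significant dimer risk (threshold 3).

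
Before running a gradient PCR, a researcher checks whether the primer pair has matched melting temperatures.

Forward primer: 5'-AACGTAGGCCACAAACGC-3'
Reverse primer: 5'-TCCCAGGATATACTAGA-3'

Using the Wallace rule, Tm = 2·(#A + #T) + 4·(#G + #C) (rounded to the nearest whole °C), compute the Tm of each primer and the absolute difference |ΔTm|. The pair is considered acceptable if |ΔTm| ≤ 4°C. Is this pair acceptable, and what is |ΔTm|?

Forward: A=7 T=1 G=4 C=6 → Tm = 2·8 + 4·10 = 56°C.
Reverse: A=6 T=4 G=3 C=4 → Tm = 2·10 + 4·7 = 48°C.
|ΔTm| = |56 − 48| = 8°C, > 4°C.

|ΔTm| = 8°C; the pair is not acceptable.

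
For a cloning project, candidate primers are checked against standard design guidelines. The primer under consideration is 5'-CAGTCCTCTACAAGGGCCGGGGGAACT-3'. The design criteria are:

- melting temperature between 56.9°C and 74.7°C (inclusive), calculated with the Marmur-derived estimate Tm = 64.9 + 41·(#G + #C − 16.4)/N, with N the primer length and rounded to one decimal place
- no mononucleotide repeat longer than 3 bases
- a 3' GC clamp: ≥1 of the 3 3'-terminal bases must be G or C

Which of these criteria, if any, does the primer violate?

Base counts: A=6, T=4, G=9, C=8 (length 27).
Tm: Tm = 64.9 + 41·(17 − 16.4)/27 = 65.8°C ✓
homopolymer run: longest run = 5, exceeds 3 ✗
GC clamp: 3' end ACT has 1 G/C ✓

Fails: homopolymer run.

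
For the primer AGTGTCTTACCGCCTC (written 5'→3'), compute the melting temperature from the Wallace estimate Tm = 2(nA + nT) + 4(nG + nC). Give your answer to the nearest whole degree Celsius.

50°C

Base counts: A=2, T=5, G=3, C=6 (length 16).
Tm = 2·(2+5) + 4·(3+6) = 2·7 + 4·9 = 14 + 36 = 50°C.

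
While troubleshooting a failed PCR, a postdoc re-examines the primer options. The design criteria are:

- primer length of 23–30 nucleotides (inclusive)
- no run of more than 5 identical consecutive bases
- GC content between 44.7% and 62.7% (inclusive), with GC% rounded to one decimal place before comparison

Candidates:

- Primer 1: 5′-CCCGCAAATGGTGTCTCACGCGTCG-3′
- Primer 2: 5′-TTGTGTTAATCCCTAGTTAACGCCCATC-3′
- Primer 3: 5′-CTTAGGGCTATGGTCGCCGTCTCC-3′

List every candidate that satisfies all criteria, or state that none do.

Primer 3 only.

Primer 1 (25 nt, A=4 T=5 G=7 C=9): length 25 ✓; longest run = 3 ✓; GC 16/25 = 64.0%, outside 44.7–62.7% ✗ — fails.
Primer 2 (28 nt, A=6 T=10 G=4 C=8): length 28 ✓; longest run = 3 ✓; GC 12/28 = 42.9%, outside 44.7–62.7% ✗ — fails.
Primer 3 (24 nt, A=2 T=7 G=7 C=8): length 24 ✓; longest run = 3 ✓; GC 15/24 = 62.5% ✓ — passes.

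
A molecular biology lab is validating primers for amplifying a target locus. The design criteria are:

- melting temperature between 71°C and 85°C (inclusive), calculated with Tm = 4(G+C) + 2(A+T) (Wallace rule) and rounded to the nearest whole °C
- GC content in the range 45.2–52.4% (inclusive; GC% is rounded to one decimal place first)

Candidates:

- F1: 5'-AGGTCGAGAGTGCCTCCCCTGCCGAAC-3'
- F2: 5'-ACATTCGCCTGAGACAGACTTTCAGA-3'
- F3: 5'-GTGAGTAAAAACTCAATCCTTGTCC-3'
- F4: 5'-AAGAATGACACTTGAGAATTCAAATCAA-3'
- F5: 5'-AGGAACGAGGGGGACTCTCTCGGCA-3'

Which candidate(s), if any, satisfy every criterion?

F2 only.

F1 (27 nt, A=5 T=4 G=8 C=10): Tm = 2·9 + 4·18 = 90°C, outside 71–85°C ✗; GC 18/27 = 66.7%, outside 45.2–52.4% ✗ — fails.
F2 (26 nt, A=8 T=6 G=5 C=7): Tm = 2·14 + 4·12 = 76°C ✓; GC 12/26 = 46.2% ✓ — passes.
F3 (25 nt, A=8 T=7 G=4 C=6): Tm = 2·15 + 4·10 = 70°C, outside 71–85°C ✗; GC 10/25 = 40.0%, outside 45.2–52.4% ✗ — fails.
F4 (28 nt, A=14 T=6 G=4 C=4): Tm = 2·20 + 4·8 = 72°C ✓; GC 8/28 = 28.6%, outside 45.2–52.4% ✗ — fails.
F5 (25 nt, A=6 T=3 G=10 C=6): Tm = 2·9 + 4·16 = 82°C ✓; GC 16/25 = 64.0%, outside 45.2–52.4% ✗ — fails.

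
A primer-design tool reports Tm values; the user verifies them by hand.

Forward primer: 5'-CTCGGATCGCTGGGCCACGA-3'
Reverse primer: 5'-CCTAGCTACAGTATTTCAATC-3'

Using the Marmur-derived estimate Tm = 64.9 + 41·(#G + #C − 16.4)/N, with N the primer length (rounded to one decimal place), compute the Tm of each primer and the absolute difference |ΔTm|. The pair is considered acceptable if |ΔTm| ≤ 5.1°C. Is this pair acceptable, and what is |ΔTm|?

|ΔTm| = 11.5°C; the pair is not acceptable.

Forward: G+C = 14, N = 20 → Tm = 64.9 + 41·(14 − 16.4)/20 = 60.0°C.
Reverse: G+C = 8, N = 21 → Tm = 64.9 + 41·(8 − 16.4)/21 = 48.5°C.
|ΔTm| = |60.0 − 48.5| = 11.5°C, > 5.1°C.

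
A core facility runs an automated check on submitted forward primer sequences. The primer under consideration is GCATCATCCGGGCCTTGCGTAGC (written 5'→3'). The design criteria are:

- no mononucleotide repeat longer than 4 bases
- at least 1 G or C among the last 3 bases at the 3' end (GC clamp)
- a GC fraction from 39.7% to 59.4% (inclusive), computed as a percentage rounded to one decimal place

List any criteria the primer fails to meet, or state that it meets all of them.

Fails: GC content.

Base counts: A=3, T=5, G=7, C=8 (length 23).
homopolymer run: longest run = 3 ✓
GC clamp: 3' end AGC has 2 G/C ✓
GC content: GC 15/23 = 65.2%, outside 39.7–59.4% ✗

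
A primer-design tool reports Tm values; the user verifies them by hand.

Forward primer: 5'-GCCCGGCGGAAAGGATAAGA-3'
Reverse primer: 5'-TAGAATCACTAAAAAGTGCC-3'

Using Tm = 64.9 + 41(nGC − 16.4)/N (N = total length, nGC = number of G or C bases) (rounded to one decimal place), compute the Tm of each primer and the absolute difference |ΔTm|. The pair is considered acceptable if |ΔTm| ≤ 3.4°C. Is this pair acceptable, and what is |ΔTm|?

|ΔTm| = 10.3°C; the pair is not acceptable.

Forward: G+C = 12, N = 20 → Tm = 64.9 + 41·(12 − 16.4)/20 = 55.9°C.
Reverse: G+C = 7, N = 20 → Tm = 64.9 + 41·(7 − 16.4)/20 = 45.6°C.
|ΔTm| = |55.9 − 45.6| = 10.3°C, > 3.4°C.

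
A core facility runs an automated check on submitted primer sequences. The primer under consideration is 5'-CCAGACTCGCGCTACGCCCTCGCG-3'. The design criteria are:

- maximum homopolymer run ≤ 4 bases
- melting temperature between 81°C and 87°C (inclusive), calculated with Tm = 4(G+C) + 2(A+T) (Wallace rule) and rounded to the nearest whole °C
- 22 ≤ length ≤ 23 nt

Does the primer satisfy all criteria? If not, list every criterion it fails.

Fails: length.

Base counts: A=3, T=3, G=6, C=12 (length 24).
homopolymer run: longest run = 3 ✓
Tm: Tm = 2·6 + 4·18 = 84°C ✓
length: length 24, outside 22–23 ✗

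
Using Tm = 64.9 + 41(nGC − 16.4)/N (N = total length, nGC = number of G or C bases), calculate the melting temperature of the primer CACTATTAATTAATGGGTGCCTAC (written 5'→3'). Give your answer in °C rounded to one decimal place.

52.3°C

Base counts: A=7, T=8, G=4, C=5; G+C = 9, N = 24.
Tm = 64.9 + 41·(9 − 16.4)/24 = 64.9 + -303.40/24 = 52.3°C.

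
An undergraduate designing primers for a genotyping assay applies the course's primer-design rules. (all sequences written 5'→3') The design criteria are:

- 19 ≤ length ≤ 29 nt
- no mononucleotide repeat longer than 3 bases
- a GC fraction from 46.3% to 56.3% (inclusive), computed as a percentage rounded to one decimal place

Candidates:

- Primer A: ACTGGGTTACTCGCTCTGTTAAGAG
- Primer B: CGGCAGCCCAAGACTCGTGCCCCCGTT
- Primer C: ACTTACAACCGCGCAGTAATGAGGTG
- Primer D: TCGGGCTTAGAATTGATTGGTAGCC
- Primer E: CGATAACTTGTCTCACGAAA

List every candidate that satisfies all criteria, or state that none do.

Primer A, Primer C and Primer D.

Primer A (25 nt, A=5 T=8 G=7 C=5): length 25 ✓; longest run = 3 ✓; GC 12/25 = 48.0% ✓ — passes.
Primer B (27 nt, A=4 T=4 G=7 C=12): length 27 ✓; longest run = 5, exceeds 3 ✗; GC 19/27 = 70.4%, outside 46.3–56.3% ✗ — fails.
Primer C (26 nt, A=8 T=5 G=7 C=6): length 26 ✓; longest run = 2 ✓; GC 13/26 = 50.0% ✓ — passes.
Primer D (25 nt, A=5 T=8 G=8 C=4): length 25 ✓; longest run = 3 ✓; GC 12/25 = 48.0% ✓ — passes.
Primer E (20 nt, A=7 T=5 G=3 C=5): length 20 ✓; longest run = 3 ✓; GC 8/20 = 40.0%, outside 46.3–56.3% ✗ — fails.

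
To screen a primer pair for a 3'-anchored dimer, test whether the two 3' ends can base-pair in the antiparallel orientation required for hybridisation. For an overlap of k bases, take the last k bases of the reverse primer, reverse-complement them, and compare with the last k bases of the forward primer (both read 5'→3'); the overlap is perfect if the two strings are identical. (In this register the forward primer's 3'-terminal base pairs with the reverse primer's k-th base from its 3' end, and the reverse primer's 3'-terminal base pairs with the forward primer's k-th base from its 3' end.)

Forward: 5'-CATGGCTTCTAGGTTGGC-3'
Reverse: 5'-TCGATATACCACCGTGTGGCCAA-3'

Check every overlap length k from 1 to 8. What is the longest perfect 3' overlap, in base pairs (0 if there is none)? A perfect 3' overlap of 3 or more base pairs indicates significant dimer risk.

Longest perfect overlap: 5 complementary base pairs; significant dimer risk (threshold 3).

Last 8 bases (5'→3') — forward …AGGTTGGC, reverse …GTGGCCAA.
Reverse complement of the reverse primer's last 8 bases: TTGGCCAC; its first k bases are the reverse complement of the reverse primer's last k bases, so a perfect k-base overlap needs the forward primer's last k bases to equal them.
Comparing (forward last k vs required): k=1: C vs T ✗; k=2: GC vs TT ✗; k=3: GGC vs TTG ✗; k=4: TGGC vs TTGG ✗; k=5: TTGGC vs TTGGC ✓; k=6: GTTGGC vs TTGGCC ✗; k=7: GGTTGGC vs TTGGCCA ✗; k=8: AGGTTGGC vs TTGGCCAC ✗.
Only k = 5 is perfect, so the longest perfect 3' overlap is 5.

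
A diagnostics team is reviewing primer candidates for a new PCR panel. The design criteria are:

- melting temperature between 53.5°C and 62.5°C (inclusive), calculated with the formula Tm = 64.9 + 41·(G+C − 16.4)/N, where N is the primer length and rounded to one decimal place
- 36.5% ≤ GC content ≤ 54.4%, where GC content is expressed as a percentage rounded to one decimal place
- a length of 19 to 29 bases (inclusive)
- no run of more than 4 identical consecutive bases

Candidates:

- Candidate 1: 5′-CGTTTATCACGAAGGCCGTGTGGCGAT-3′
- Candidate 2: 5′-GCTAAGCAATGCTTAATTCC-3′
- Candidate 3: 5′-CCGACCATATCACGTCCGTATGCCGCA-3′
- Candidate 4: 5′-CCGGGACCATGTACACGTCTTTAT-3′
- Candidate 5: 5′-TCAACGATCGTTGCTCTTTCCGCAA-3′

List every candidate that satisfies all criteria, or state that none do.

Candidate 4 and Candidate 5.

Candidate 1 (27 nt, A=5 T=7 G=9 C=6): Tm = 64.9 + 41·(15 − 16.4)/27 = 62.8°C, outside 53.5–62.5°C ✗; GC 15/27 = 55.6%, outside 36.5–54.4% ✗; length 27 ✓; longest run = 3 ✓ — fails.
Candidate 2 (20 nt, A=6 T=6 G=3 C=5): Tm = 64.9 + 41·(8 − 16.4)/20 = 47.7°C, outside 53.5–62.5°C ✗; GC 8/20 = 40.0% ✓; length 20 ✓; longest run = 2 ✓ — fails.
Candidate 3 (27 nt, A=6 T=5 G=5 C=11): Tm = 64.9 + 41·(16 − 16.4)/27 = 64.3°C, outside 53.5–62.5°C ✗; GC 16/27 = 59.3%, outside 36.5–54.4% ✗; length 27 ✓; longest run = 2 ✓ — fails.
Candidate 4 (24 nt, A=5 T=7 G=5 C=7): Tm = 64.9 + 41·(12 − 16.4)/24 = 57.4°C ✓; GC 12/24 = 50.0% ✓; length 24 ✓; longest run = 3 ✓ — passes.
Candidate 5 (25 nt, A=5 T=8 G=4 C=8): Tm = 64.9 + 41·(12 − 16.4)/25 = 57.7°C ✓; GC 12/25 = 48.0% ✓; length 25 ✓; longest run = 3 ✓ — passes.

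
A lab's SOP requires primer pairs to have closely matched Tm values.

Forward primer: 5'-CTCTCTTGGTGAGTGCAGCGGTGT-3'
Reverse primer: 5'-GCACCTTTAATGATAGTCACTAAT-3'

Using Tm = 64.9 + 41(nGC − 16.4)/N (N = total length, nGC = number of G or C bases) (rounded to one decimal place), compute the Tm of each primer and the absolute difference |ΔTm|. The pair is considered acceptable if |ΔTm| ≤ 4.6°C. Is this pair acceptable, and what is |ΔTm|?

Forward: G+C = 14, N = 24 → Tm = 64.9 + 41·(14 − 16.4)/24 = 60.8°C.
Reverse: G+C = 8, N = 24 → Tm = 64.9 + 41·(8 − 16.4)/24 = 50.6°C.
|ΔTm| = |60.8 − 50.6| = 10.2°C, > 4.6°C.

|ΔTm| = 10.2°C; the pair is not acceptable.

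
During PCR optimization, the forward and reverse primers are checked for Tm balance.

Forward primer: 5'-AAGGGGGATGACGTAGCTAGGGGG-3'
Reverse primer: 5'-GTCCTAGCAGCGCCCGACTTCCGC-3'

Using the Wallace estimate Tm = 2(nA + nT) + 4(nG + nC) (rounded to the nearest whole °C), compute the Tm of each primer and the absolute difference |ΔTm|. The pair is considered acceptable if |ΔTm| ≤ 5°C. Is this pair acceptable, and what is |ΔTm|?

|ΔTm| = 4°C; the pair is acceptable.

Forward: A=6 T=3 G=13 C=2 → Tm = 2·9 + 4·15 = 78°C.
Reverse: A=3 T=4 G=6 C=11 → Tm = 2·7 + 4·17 = 82°C.
|ΔTm| = |78 − 82| = 4°C, ≤ 5°C.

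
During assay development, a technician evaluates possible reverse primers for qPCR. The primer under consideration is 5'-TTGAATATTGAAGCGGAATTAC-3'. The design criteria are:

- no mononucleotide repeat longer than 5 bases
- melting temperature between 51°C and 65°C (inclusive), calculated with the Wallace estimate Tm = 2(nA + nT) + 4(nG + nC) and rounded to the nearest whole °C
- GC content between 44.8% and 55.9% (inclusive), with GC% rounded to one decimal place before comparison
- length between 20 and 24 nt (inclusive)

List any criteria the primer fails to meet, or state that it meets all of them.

Fails: GC content.

Base counts: A=8, T=7, G=5, C=2 (length 22).
homopolymer run: longest run = 2 ✓
Tm: Tm = 2·15 + 4·7 = 58°C ✓
GC content: GC 7/22 = 31.8%, outside 44.8–55.9% ✗
length: length 22 ✓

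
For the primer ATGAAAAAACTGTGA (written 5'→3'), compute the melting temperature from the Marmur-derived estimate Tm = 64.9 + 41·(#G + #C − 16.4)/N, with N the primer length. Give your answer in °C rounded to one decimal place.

Base counts: A=8, T=3, G=3, C=1; G+C = 4, N = 15.
Tm = 64.9 + 41·(4 − 16.4)/15 = 64.9 + -508.40/15 = 31.0°C.

31.0°C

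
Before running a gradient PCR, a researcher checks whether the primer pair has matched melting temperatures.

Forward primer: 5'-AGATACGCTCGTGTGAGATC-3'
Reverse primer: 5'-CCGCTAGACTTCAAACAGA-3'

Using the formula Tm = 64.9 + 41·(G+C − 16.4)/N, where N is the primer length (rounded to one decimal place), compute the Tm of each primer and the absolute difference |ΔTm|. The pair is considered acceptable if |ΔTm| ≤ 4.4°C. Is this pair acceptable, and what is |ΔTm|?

Forward: G+C = 10, N = 20 → Tm = 64.9 + 41·(10 − 16.4)/20 = 51.8°C.
Reverse: G+C = 9, N = 19 → Tm = 64.9 + 41·(9 − 16.4)/19 = 48.9°C.
|ΔTm| = |51.8 − 48.9| = 2.9°C, ≤ 4.4°C.

|ΔTm| = 2.9°C; the pair is acceptable.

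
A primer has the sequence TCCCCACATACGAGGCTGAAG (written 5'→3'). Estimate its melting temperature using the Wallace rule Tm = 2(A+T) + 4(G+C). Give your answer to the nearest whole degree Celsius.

Base counts: A=6, T=3, G=5, C=7 (length 21).
Tm = 2·(6+3) + 4·(5+7) = 2·9 + 4·12 = 18 + 48 = 66°C.

66°C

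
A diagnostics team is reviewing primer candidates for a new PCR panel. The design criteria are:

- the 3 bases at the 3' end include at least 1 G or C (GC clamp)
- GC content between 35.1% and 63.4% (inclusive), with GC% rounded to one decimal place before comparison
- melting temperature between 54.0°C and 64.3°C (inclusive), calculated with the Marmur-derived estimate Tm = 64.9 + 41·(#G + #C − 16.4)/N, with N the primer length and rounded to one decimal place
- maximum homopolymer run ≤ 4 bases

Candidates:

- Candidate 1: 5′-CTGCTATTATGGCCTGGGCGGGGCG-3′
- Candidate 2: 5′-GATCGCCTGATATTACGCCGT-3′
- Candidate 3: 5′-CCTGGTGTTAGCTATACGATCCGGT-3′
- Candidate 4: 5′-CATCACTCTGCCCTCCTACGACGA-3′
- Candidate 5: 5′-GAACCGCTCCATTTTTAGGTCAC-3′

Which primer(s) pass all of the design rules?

Candidate 2, Candidate 3 and Candidate 4.

Candidate 1 (25 nt, A=2 T=6 G=11 C=6): 3' end GCG has 3 G/C ✓; GC 17/25 = 68.0%, outside 35.1–63.4% ✗; Tm = 64.9 + 41·(17 − 16.4)/25 = 65.9°C, outside 54.0–64.3°C ✗; longest run = 4 ✓ — fails.
Candidate 2 (21 nt, A=4 T=6 G=5 C=6): 3' end CGT has 2 G/C ✓; GC 11/21 = 52.4% ✓; Tm = 64.9 + 41·(11 − 16.4)/21 = 54.4°C ✓; longest run = 2 ✓ — passes.
Candidate 3 (25 nt, A=4 T=8 G=7 C=6): 3' end GGT has 2 G/C ✓; GC 13/25 = 52.0% ✓; Tm = 64.9 + 41·(13 − 16.4)/25 = 59.3°C ✓; longest run = 2 ✓ — passes.
Candidate 4 (24 nt, A=5 T=5 G=3 C=11): 3' end CGA has 2 G/C ✓; GC 14/24 = 58.3% ✓; Tm = 64.9 + 41·(14 − 16.4)/24 = 60.8°C ✓; longest run = 3 ✓ — passes.
Candidate 5 (23 nt, A=5 T=7 G=4 C=7): 3' end CAC has 2 G/C ✓; GC 11/23 = 47.8% ✓; Tm = 64.9 + 41·(11 − 16.4)/23 = 55.3°C ✓; longest run = 5, exceeds 4 ✗ — fails.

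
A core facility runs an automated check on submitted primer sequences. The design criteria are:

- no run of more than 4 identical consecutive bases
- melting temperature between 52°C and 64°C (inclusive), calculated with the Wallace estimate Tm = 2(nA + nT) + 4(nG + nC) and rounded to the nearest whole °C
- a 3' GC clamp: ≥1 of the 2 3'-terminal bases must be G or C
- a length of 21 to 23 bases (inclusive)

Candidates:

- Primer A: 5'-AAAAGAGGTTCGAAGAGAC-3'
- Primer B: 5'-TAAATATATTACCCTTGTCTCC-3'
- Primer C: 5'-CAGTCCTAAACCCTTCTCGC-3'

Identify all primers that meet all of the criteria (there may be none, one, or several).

Primer B only.

Primer A (19 nt, A=9 T=2 G=6 C=2): longest run = 4 ✓; Tm = 2·11 + 4·8 = 54°C ✓; 3' end AC has 1 G/C ✓; length 19, outside 21–23 ✗ — fails.
Primer B (22 nt, A=6 T=9 G=1 C=6): longest run = 3 ✓; Tm = 2·15 + 4·7 = 58°C ✓; 3' end CC has 2 G/C ✓; length 22 ✓ — passes.
Primer C (20 nt, A=4 T=5 G=2 C=9): longest run = 3 ✓; Tm = 2·9 + 4·11 = 62°C ✓; 3' end GC has 2 G/C ✓; length 20, outside 21–23 ✗ — fails.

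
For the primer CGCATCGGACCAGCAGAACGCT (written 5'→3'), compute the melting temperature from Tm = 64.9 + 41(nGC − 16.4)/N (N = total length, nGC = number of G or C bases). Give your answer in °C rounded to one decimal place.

60.4°C

Base counts: A=6, T=2, G=6, C=8; G+C = 14, N = 22.
Tm = 64.9 + 41·(14 − 16.4)/22 = 64.9 + -98.40/22 = 60.4°C.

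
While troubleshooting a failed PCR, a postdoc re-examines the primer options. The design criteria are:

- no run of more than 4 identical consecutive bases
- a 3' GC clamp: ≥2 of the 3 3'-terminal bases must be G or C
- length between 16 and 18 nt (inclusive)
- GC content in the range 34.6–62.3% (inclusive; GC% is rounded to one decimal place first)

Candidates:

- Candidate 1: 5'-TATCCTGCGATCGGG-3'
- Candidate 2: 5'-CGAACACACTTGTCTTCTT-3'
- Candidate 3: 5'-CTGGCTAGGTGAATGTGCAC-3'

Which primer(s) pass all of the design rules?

Candidate 1 (15 nt, A=2 T=4 G=5 C=4): longest run = 3 ✓; 3' end GGG has 3 G/C ✓; length 15, outside 16–18 ✗; GC 9/15 = 60.0% ✓ — fails.
Candidate 2 (19 nt, A=4 T=7 G=2 C=6): longest run = 2 ✓; 3' end CTT has 1 G/C, need ≥2 ✗; length 19, outside 16–18 ✗; GC 8/19 = 42.1% ✓ — fails.
Candidate 3 (20 nt, A=4 T=5 G=7 C=4): longest run = 2 ✓; 3' end CAC has 2 G/C ✓; length 20, outside 16–18 ✗; GC 11/20 = 55.0% ✓ — fails.

None of the candidates satisfy all criteria.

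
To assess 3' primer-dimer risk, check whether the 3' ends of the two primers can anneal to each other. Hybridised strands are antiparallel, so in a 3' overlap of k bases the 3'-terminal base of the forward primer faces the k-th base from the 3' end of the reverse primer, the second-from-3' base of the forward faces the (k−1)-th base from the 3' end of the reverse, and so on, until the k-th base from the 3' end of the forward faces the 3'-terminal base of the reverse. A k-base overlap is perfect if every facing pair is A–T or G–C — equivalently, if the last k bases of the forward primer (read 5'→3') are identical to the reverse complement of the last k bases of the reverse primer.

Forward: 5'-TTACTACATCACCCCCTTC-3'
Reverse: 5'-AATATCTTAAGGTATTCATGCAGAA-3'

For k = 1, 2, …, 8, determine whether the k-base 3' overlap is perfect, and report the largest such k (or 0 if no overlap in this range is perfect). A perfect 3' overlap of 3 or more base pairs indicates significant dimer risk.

Last 8 bases (5'→3') — forward …CCCCCTTC, reverse …ATGCAGAA.
Reverse complement of the reverse primer's last 8 bases: TTCTGCAT; its first k bases are the reverse complement of the reverse primer's last k bases, so a perfect k-base overlap needs the forward primer's last k bases to equal them.
Comparing (forward last k vs required): k=1: C vs T ✗; k=2: TC vs TT ✗; k=3: TTC vs TTC ✓; k=4: CTTC vs TTCT ✗; k=5: CCTTC vs TTCTG ✗; k=6: CCCTTC vs TTCTGC ✗; k=7: CCCCTTC vs TTCTGCA ✗; k=8: CCCCCTTC vs TTCTGCAT ✗.
Only k = 3 is perfect, so the longest perfect 3' overlap is 3.

Longest perfect overlap: 3 complementary base pairs; significant dimer risk (threshold 3).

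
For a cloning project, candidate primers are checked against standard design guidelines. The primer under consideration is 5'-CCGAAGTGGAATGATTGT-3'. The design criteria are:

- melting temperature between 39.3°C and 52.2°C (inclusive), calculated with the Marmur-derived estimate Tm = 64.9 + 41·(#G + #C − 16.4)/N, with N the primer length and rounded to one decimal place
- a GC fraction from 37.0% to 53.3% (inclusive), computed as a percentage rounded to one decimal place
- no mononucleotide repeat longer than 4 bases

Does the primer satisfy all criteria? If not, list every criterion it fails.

Meets all criteria.

Base counts: A=5, T=5, G=6, C=2 (length 18).
Tm: Tm = 64.9 + 41·(8 − 16.4)/18 = 45.8°C ✓
GC content: GC 8/18 = 44.4% ✓
homopolymer run: longest run = 2 ✓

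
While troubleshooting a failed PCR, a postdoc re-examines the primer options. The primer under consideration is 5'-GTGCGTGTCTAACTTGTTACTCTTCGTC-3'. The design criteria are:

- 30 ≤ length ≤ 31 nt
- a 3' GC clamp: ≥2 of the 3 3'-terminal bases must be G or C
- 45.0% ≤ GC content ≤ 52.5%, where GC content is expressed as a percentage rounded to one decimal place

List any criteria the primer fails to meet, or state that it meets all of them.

Fails: length.

Base counts: A=3, T=12, G=6, C=7 (length 28).
length: length 28, outside 30–31 ✗
GC clamp: 3' end GTC has 2 G/C ✓
GC content: GC 13/28 = 46.4% ✓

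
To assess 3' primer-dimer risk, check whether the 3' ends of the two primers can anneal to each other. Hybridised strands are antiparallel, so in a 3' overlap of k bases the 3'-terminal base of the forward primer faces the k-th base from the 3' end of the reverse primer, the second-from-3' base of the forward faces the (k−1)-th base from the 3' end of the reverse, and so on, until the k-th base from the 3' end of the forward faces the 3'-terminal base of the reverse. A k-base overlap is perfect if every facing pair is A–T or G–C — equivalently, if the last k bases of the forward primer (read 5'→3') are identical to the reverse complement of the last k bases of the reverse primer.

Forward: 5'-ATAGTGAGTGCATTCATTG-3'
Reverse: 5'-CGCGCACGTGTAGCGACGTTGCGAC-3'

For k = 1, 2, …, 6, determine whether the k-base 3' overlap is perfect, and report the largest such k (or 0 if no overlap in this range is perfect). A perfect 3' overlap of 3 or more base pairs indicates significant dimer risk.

Last 6 bases (5'→3') — forward …TCATTG, reverse …TGCGAC.
Reverse complement of the reverse primer's last 6 bases: GTCGCA; its first k bases are the reverse complement of the reverse primer's last k bases, so a perfect k-base overlap needs the forward primer's last k bases to equal them.
Comparing (forward last k vs required): k=1: G vs G ✓; k=2: TG vs GT ✗; k=3: TTG vs GTC ✗; k=4: ATTG vs GTCG ✗; k=5: CATTG vs GTCGC ✗; k=6: TCATTG vs GTCGCA ✗.
Only k = 1 is perfect, so the longest perfect 3' overlap is 1.

Longest perfect overlap: 1 complementary base pair; below the dimer-risk threshold (threshold 3).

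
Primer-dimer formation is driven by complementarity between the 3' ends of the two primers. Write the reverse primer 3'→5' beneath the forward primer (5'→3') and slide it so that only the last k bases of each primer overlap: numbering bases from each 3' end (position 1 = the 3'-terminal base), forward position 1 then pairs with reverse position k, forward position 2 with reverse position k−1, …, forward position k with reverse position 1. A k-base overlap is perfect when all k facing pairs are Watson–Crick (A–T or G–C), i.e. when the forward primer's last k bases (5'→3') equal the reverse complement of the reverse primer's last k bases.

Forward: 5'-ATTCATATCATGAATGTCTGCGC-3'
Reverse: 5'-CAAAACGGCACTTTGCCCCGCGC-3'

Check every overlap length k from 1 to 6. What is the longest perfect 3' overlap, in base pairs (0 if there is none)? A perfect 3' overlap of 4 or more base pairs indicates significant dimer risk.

Longest perfect overlap: 4 complementary base pairs; significant dimer risk (threshold 4).

Last 6 bases (5'→3') — forward …CTGCGC, reverse …CCGCGC.
Reverse complement of the reverse primer's last 6 bases: GCGCGG; its first k bases are the reverse complement of the reverse primer's last k bases, so a perfect k-base overlap needs the forward primer's last k bases to equal them.
Comparing (forward last k vs required): k=1: C vs G ✗; k=2: GC vs GC ✓; k=3: CGC vs GCG ✗; k=4: GCGC vs GCGC ✓; k=5: TGCGC vs GCGCG ✗; k=6: CTGCGC vs GCGCGG ✗.
Perfect overlaps at k = 2, 4; the largest is 4.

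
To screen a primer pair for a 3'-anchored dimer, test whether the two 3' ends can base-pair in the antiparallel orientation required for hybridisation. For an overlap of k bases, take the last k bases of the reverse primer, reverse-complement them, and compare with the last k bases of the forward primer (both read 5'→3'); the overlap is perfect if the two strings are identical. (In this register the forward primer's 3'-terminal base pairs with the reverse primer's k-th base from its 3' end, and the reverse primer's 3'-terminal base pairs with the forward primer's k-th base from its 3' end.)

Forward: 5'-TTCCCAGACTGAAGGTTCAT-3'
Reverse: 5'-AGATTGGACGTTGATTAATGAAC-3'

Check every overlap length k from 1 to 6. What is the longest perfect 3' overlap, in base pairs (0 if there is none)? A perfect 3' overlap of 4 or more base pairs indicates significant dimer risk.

Longest perfect overlap: 6 complementary base pairs; significant dimer risk (threshold 4).

Last 6 bases (5'→3') — forward …GTTCAT, reverse …ATGAAC.
Reverse complement of the reverse primer's last 6 bases: GTTCAT; its first k bases are the reverse complement of the reverse primer's last k bases, so a perfect k-base overlap needs the forward primer's last k bases to equal them.
Comparing (forward last k vs required): k=1: T vs G ✗; k=2: AT vs GT ✗; k=3: CAT vs GTT ✗; k=4: TCAT vs GTTC ✗; k=5: TTCAT vs GTTCA ✗; k=6: GTTCAT vs GTTCAT ✓.
Only k = 6 is perfect, so the longest perfect 3' overlap is 6.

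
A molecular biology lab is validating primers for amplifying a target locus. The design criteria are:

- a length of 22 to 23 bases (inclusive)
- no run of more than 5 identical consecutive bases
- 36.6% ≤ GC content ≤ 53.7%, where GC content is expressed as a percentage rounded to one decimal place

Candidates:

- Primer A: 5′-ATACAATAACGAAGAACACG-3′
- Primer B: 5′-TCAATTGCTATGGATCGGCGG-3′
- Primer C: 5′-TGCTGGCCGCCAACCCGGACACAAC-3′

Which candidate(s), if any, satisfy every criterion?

Primer A (20 nt, A=11 T=2 G=3 C=4): length 20, outside 22–23 ✗; longest run = 2 ✓; GC 7/20 = 35.0%, outside 36.6–53.7% ✗ — fails.
Primer B (21 nt, A=4 T=6 G=7 C=4): length 21, outside 22–23 ✗; longest run = 2 ✓; GC 11/21 = 52.4% ✓ — fails.
Primer C (25 nt, A=6 T=2 G=6 C=11): length 25, outside 22–23 ✗; longest run = 3 ✓; GC 17/25 = 68.0%, outside 36.6–53.7% ✗ — fails.

None of the candidates satisfy all criteria.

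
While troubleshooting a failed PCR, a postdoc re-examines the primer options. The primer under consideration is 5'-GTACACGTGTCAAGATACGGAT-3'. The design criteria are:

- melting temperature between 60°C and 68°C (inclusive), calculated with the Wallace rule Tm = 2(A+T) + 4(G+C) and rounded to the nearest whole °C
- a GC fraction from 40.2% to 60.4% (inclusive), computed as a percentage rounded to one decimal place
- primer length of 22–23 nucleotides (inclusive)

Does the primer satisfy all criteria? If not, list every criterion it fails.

Meets all criteria.

Base counts: A=7, T=5, G=6, C=4 (length 22).
Tm: Tm = 2·12 + 4·10 = 64°C ✓
GC content: GC 10/22 = 45.5% ✓
length: length 22 ✓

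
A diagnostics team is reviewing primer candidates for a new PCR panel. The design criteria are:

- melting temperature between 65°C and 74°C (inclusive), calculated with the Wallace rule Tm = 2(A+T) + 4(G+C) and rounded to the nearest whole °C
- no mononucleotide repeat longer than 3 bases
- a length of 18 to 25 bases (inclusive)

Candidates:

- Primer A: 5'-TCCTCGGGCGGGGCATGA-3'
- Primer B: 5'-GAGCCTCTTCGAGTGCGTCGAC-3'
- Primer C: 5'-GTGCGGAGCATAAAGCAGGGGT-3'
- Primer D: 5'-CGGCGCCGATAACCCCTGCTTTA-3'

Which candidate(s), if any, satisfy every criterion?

Primer A (18 nt, A=2 T=3 G=8 C=5): Tm = 2·5 + 4·13 = 62°C, outside 65–74°C ✗; longest run = 4, exceeds 3 ✗; length 18 ✓ — fails.
Primer B (22 nt, A=3 T=5 G=7 C=7): Tm = 2·8 + 4·14 = 72°C ✓; longest run = 2 ✓; length 22 ✓ — passes.
Primer C (22 nt, A=6 T=3 G=10 C=3): Tm = 2·9 + 4·13 = 70°C ✓; longest run = 4, exceeds 3 ✗; length 22 ✓ — fails.
Primer D (23 nt, A=4 T=5 G=5 C=9): Tm = 2·9 + 4·14 = 74°C ✓; longest run = 4, exceeds 3 ✗; length 23 ✓ — fails.

Primer B only.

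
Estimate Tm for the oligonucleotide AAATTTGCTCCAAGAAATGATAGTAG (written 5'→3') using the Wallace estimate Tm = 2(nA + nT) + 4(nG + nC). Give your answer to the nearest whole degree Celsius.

68°C

Base counts: A=11, T=7, G=5, C=3 (length 26).
Tm = 2·(11+7) + 4·(5+3) = 2·18 + 4·8 = 36 + 32 = 68°C.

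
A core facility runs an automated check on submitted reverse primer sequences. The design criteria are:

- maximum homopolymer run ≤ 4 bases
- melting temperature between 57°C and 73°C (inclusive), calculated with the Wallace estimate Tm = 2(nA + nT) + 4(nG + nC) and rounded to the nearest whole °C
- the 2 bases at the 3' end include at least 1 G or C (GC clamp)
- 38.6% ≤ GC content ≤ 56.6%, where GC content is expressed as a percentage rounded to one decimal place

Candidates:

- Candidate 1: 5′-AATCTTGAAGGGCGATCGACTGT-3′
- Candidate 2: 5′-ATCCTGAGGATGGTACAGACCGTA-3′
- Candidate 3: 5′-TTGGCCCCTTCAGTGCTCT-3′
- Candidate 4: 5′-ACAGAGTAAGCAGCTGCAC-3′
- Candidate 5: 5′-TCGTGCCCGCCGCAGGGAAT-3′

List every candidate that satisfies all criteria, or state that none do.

Candidate 1 and Candidate 4.

Candidate 1 (23 nt, A=6 T=6 G=7 C=4): longest run = 3 ✓; Tm = 2·12 + 4·11 = 68°C ✓; 3' end GT has 1 G/C ✓; GC 11/23 = 47.8% ✓ — passes.
Candidate 2 (24 nt, A=7 T=5 G=7 C=5): longest run = 2 ✓; Tm = 2·12 + 4·12 = 72°C ✓; 3' end TA has 0 G/C, need ≥1 ✗; GC 12/24 = 50.0% ✓ — fails.
Candidate 3 (19 nt, A=1 T=7 G=4 C=7): longest run = 4 ✓; Tm = 2·8 + 4·11 = 60°C ✓; 3' end CT has 1 G/C ✓; GC 11/19 = 57.9%, outside 38.6–56.6% ✗ — fails.
Candidate 4 (19 nt, A=7 T=2 G=5 C=5): longest run = 2 ✓; Tm = 2·9 + 4·10 = 58°C ✓; 3' end AC has 1 G/C ✓; GC 10/19 = 52.6% ✓ — passes.
Candidate 5 (20 nt, A=3 T=3 G=7 C=7): longest run = 3 ✓; Tm = 2·6 + 4·14 = 68°C ✓; 3' end AT has 0 G/C, need ≥1 ✗; GC 14/20 = 70.0%, outside 38.6–56.6% ✗ — fails.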